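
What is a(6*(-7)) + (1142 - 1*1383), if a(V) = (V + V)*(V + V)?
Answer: 6815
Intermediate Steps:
a(V) = 4*V² (a(V) = (2*V)*(2*V) = 4*V²)
a(6*(-7)) + (1142 - 1*1383) = 4*(6*(-7))² + (1142 - 1*1383) = 4*(-42)² + (1142 - 1383) = 4*1764 - 241 = 7056 - 241 = 6815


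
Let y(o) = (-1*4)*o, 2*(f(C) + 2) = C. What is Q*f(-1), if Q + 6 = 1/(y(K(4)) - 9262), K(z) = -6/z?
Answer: 277685/18512 ≈ 15.000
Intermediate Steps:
f(C) = -2 + C/2
y(o) = -4*o
Q = -55537/9256 (Q = -6 + 1/(-(-24)/4 - 9262) = -6 + 1/(-4*(-3/2) - 9262) = -6 + 1/(6 - 9262) = -6 + 1/(-9256) = -6 - 1/9256 = -55537/9256 ≈ -6.0001)
Q*f(-1) = -55537*(-2 + (½)*(-1))/9256 = -55537*(-2 - ½)/9256 = -55537/9256*(-5/2) = 277685/18512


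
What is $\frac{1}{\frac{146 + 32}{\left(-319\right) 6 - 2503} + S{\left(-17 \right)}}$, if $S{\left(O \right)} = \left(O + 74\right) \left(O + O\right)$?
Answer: $- \frac{4417}{8560324} \approx -0.00051599$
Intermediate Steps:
$S{\left(O \right)} = 2 O \left(74 + O\right)$ ($S{\left(O \right)} = \left(74 + O\right) 2 O = 2 O \left(74 + O\right)$)
$\frac{1}{\frac{146 + 32}{\left(-319\right) 6 - 2503} + S{\left(-17 \right)}} = \frac{1}{\frac{146 + 32}{\left(-319\right) 6 - 2503} + 2 \left(-17\right) \left(74 - 17\right)} = \frac{1}{\frac{178}{-1914 - 2503} + 2 \left(-17\right) 57} = \frac{1}{\frac{178}{-4417} - 1938} = \frac{1}{178 \left(- \frac{1}{4417}\right) - 1938} = \frac{1}{- \frac{178}{4417} - 1938} = \frac{1}{- \frac{8560324}{4417}} = - \frac{4417}{8560324}$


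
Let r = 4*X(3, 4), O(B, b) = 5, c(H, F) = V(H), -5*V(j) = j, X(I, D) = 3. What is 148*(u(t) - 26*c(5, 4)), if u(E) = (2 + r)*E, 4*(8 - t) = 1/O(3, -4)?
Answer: 101602/5 ≈ 20320.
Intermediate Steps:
V(j) = -j/5
c(H, F) = -H/5
r = 12 (r = 4*3 = 12)
t = 159/20 (t = 8 - ¼/5 = 8 - ¼*⅕ = 8 - 1/20 = 159/20 ≈ 7.9500)
u(E) = 14*E (u(E) = (2 + 12)*E = 14*E)
148*(u(t) - 26*c(5, 4)) = 148*(14*(159/20) - (-26)*5/5) = 148*(1113/10 - 26*(-1)) = 148*(1113/10 + 26) = 148*(1373/10) = 101602/5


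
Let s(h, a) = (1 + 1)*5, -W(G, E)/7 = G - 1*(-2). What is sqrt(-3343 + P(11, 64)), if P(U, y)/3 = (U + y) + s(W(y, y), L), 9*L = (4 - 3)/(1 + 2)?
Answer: 4*I*sqrt(193) ≈ 55.57*I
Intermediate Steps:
W(G, E) = -14 - 7*G (W(G, E) = -7*(G - 1*(-2)) = -7*(G + 2) = -7*(2 + G) = -14 - 7*G)
L = 1/27 (L = ((4 - 3)/(1 + 2))/9 = (1/3)/9 = (1*(1/3))/9 = (1/9)*(1/3) = 1/27 ≈ 0.037037)
s(h, a) = 10 (s(h, a) = 2*5 = 10)
P(U, y) = 30 + 3*U + 3*y (P(U, y) = 3*((U + y) + 10) = 3*(10 + U + y) = 30 + 3*U + 3*y)
sqrt(-3343 + P(11, 64)) = sqrt(-3343 + (30 + 3*11 + 3*64)) = sqrt(-3343 + (30 + 33 + 192)) = sqrt(-3343 + 255) = sqrt(-3088) = 4*I*sqrt(193)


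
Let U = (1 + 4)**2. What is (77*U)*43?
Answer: 82775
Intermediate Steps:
U = 25 (U = 5**2 = 25)
(77*U)*43 = (77*25)*43 = 1925*43 = 82775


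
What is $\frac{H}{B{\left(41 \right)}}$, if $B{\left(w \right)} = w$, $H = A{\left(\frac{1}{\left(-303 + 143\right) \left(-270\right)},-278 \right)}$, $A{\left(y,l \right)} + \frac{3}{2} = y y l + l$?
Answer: $- \frac{260807040139}{38257920000} \approx -6.8171$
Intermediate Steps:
$A{\left(y,l \right)} = - \frac{3}{2} + l + l y^{2}$ ($A{\left(y,l \right)} = - \frac{3}{2} + \left(y y l + l\right) = - \frac{3}{2} + \left(y^{2} l + l\right) = - \frac{3}{2} + \left(l y^{2} + l\right) = - \frac{3}{2} + \left(l + l y^{2}\right) = - \frac{3}{2} + l + l y^{2}$)
$H = - \frac{260807040139}{933120000}$ ($H = - \frac{3}{2} - 278 - 278 \left(\frac{1}{\left(-303 + 143\right) \left(-270\right)}\right)^{2} = - \frac{3}{2} - 278 - 278 \left(\frac{1}{-160} \left(- \frac{1}{270}\right)\right)^{2} = - \frac{3}{2} - 278 - 278 \left(\left(- \frac{1}{160}\right) \left(- \frac{1}{270}\right)\right)^{2} = - \frac{3}{2} - 278 - \frac{278}{1866240000} = - \frac{3}{2} - 278 - \frac{139}{933120000} = - \frac{260807040139}{933120000} \approx -279.5$)
$\frac{H}{B{\left(41 \right)}} = - \frac{260807040139}{933120000 \cdot 41} = \left(- \frac{260807040139}{933120000}\right) \frac{1}{41} = - \frac{260807040139}{38257920000}$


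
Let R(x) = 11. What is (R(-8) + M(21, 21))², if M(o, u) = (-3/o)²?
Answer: 291600/2401 ≈ 121.45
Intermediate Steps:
M(o, u) = 9/o²
(R(-8) + M(21, 21))² = (11 + 9/21²)² = (11 + 9*(1/441))² = (11 + 1/49)² = (540/49)² = 291600/2401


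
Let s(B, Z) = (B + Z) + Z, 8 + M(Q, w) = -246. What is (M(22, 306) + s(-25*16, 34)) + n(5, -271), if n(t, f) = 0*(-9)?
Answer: -586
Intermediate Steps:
M(Q, w) = -254 (M(Q, w) = -8 - 246 = -254)
s(B, Z) = B + 2*Z
n(t, f) = 0
(M(22, 306) + s(-25*16, 34)) + n(5, -271) = (-254 + (-25*16 + 2*34)) + 0 = (-254 + (-400 + 68)) + 0 = (-254 - 332) + 0 = -586 + 0 = -586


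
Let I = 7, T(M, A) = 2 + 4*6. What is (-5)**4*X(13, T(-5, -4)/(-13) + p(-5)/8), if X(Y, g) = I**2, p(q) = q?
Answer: 30625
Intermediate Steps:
T(M, A) = 26 (T(M, A) = 2 + 24 = 26)
X(Y, g) = 49 (X(Y, g) = 7**2 = 49)
(-5)**4*X(13, T(-5, -4)/(-13) + p(-5)/8) = (-5)**4*49 = 625*49 = 30625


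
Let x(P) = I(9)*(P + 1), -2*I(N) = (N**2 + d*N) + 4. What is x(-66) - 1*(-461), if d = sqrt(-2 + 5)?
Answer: 6447/2 + 585*sqrt(3)/2 ≈ 3730.1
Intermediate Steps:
d = sqrt(3) ≈ 1.7320
I(N) = -2 - N**2/2 - N*sqrt(3)/2 (I(N) = -((N**2 + sqrt(3)*N) + 4)/2 = -((N**2 + N*sqrt(3)) + 4)/2 = -(4 + N**2 + N*sqrt(3))/2 = -2 - N**2/2 - N*sqrt(3)/2)
x(P) = (1 + P)*(-85/2 - 9*sqrt(3)/2) (x(P) = (-2 - 1/2*9**2 - 1/2*9*sqrt(3))*(P + 1) = (-2 - 1/2*81 - 9*sqrt(3)/2)*(1 + P) = (-2 - 81/2 - 9*sqrt(3)/2)*(1 + P) = (-85/2 - 9*sqrt(3)/2)*(1 + P) = (1 + P)*(-85/2 - 9*sqrt(3)/2))
x(-66) - 1*(-461) = -(1 - 66)*(85 + 9*sqrt(3))/2 - 1*(-461) = -1/2*(-65)*(85 + 9*sqrt(3)) + 461 = (5525/2 + 585*sqrt(3)/2) + 461 = 6447/2 + 585*sqrt(3)/2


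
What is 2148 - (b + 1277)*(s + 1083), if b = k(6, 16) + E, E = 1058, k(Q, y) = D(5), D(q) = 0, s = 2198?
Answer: -7658987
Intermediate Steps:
k(Q, y) = 0
b = 1058 (b = 0 + 1058 = 1058)
2148 - (b + 1277)*(s + 1083) = 2148 - (1058 + 1277)*(2198 + 1083) = 2148 - 2335*3281 = 2148 - 1*7661135 = 2148 - 7661135 = -7658987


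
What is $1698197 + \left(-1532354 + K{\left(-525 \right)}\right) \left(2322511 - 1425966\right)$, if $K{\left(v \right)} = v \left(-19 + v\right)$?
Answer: $-1117769366733$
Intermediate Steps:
$1698197 + \left(-1532354 + K{\left(-525 \right)}\right) \left(2322511 - 1425966\right) = 1698197 + \left(-1532354 - 525 \left(-19 - 525\right)\right) \left(2322511 - 1425966\right) = 1698197 + \left(-1532354 - -285600\right) 896545 = 1698197 + \left(-1532354 + 285600\right) 896545 = 1698197 - 1117771064930 = -1117769366733$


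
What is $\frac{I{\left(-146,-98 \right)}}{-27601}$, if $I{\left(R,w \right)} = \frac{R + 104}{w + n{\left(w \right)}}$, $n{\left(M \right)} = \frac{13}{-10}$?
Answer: $- \frac{20}{1305133} \approx -1.5324 \cdot 10^{-5}$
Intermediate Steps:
$n{\left(M \right)} = - \frac{13}{10}$ ($n{\left(M \right)} = 13 \left(- \frac{1}{10}\right) = - \frac{13}{10}$)
$I{\left(R,w \right)} = \frac{104 + R}{- \frac{13}{10} + w}$ ($I{\left(R,w \right)} = \frac{R + 104}{w - \frac{13}{10}} = \frac{104 + R}{- \frac{13}{10} + w}$)
$\frac{I{\left(-146,-98 \right)}}{-27601} = \frac{10 \frac{1}{-13 + 10 \left(-98\right)} \left(104 - 146\right)}{-27601} = 10 \frac{1}{-13 - 980} \left(-42\right) \left(- \frac{1}{27601}\right) = 10 \frac{1}{-993} \left(-42\right) \left(- \frac{1}{27601}\right) = 10 \left(- \frac{1}{993}\right) \left(-42\right) \left(- \frac{1}{27601}\right) = \frac{140}{331} \left(- \frac{1}{27601}\right) = - \frac{20}{1305133}$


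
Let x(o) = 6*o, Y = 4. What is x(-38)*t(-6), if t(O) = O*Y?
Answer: 5472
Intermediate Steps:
t(O) = 4*O (t(O) = O*4 = 4*O)
x(-38)*t(-6) = (6*(-38))*(4*(-6)) = -228*(-24) = 5472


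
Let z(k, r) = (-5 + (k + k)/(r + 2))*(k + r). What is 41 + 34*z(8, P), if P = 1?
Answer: 143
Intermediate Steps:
z(k, r) = (-5 + 2*k/(2 + r))*(k + r) (z(k, r) = (-5 + (2*k)/(2 + r))*(k + r) = (-5 + 2*k/(2 + r))*(k + r))
41 + 34*z(8, P) = 41 + 34*((-10*8 - 10*1 - 5*1² + 2*8² - 3*8*1)/(2 + 1)) = 41 + 34*((-80 - 10 - 5*1 + 2*64 - 24)/3) = 41 + 34*((-80 - 10 - 5 + 128 - 24)/3) = 41 + 34*((⅓)*9) = 41 + 34*3 = 41 + 102 = 143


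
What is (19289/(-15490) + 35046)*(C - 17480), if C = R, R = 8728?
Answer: -2375482066376/7745 ≈ -3.0671e+8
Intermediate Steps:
C = 8728
(19289/(-15490) + 35046)*(C - 17480) = (19289/(-15490) + 35046)*(8728 - 17480) = (19289*(-1/15490) + 35046)*(-8752) = (-19289/15490 + 35046)*(-8752) = (542843251/15490)*(-8752) = -2375482066376/7745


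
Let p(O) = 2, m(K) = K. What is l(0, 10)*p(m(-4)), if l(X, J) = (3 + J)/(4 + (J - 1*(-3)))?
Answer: 26/17 ≈ 1.5294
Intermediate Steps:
l(X, J) = (3 + J)/(7 + J) (l(X, J) = (3 + J)/(4 + (J + 3)) = (3 + J)/(4 + (3 + J)) = (3 + J)/(7 + J))
l(0, 10)*p(m(-4)) = ((3 + 10)/(7 + 10))*2 = (13/17)*2 = 26/17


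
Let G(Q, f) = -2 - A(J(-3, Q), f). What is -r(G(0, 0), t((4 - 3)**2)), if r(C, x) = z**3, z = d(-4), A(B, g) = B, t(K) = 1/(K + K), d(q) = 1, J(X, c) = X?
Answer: -1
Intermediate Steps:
t(K) = 1/(2*K)
z = 1
G(Q, f) = 1 (G(Q, f) = -2 - 1*(-3) = -2 + 3 = 1)
r(C, x) = 1 (r(C, x) = 1**3 = 1)
-r(G(0, 0), t((4 - 3)**2)) = -1*1 = -1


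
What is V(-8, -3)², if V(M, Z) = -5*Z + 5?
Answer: 400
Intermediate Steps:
V(M, Z) = 5 - 5*Z
V(-8, -3)² = (5 - 5*(-3))² = (5 + 15)² = 20² = 400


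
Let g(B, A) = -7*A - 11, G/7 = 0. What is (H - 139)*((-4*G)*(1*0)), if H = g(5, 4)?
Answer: 0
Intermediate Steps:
G = 0 (G = 7*0 = 0)
g(B, A) = -11 - 7*A
H = -39 (H = -11 - 7*4 = -11 - 28 = -39)
(H - 139)*((-4*G)*(1*0)) = (-39 - 139)*((-4*0)*(1*0)) = -0*0 = -178*0 = 0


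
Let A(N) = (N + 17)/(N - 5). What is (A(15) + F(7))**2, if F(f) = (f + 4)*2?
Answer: 15876/25 ≈ 635.04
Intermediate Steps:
A(N) = (17 + N)/(-5 + N)
F(f) = 8 + 2*f (F(f) = (4 + f)*2 = 8 + 2*f)
(A(15) + F(7))**2 = ((17 + 15)/(-5 + 15) + (8 + 2*7))**2 = (32/10 + (8 + 14))**2 = ((1/10)*32 + 22)**2 = (16/5 + 22)**2 = (126/5)**2 = 15876/25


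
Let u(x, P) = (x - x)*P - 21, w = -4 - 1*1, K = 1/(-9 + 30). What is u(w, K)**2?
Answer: 441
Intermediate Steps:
K = 1/21 ≈ 0.047619
w = -5 (w = -4 - 1 = -5)
u(x, P) = -21 (u(x, P) = 0*P - 21 = 0 - 21 = -21)
u(w, K)**2 = (-21)**2 = 441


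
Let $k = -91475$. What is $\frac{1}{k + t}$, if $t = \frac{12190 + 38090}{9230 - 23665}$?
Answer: $- \frac{2887}{264098381} \approx -1.0932 \cdot 10^{-5}$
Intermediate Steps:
$t = - \frac{10056}{2887}$ ($t = \frac{50280}{-14435} = 50280 \left(- \frac{1}{14435}\right) = - \frac{10056}{2887} \approx -3.4832$)
$\frac{1}{k + t} = \frac{1}{-91475 - \frac{10056}{2887}} = \frac{1}{- \frac{264098381}{2887}} = - \frac{2887}{264098381}$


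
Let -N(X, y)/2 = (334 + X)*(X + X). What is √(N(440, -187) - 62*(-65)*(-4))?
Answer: 2*I*√344590 ≈ 1174.0*I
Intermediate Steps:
N(X, y) = -4*X*(334 + X) (N(X, y) = -2*(334 + X)*(X + X) = -2*(334 + X)*2*X = -4*X*(334 + X))
√(N(440, -187) - 62*(-65)*(-4)) = √(-4*440*(334 + 440) - 62*(-65)*(-4)) = √(-4*440*774 + 4030*(-4)) = √(-1362240 - 16120) = √(-1378360) = 2*I*√344590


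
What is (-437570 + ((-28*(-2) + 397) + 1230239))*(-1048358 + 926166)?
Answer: -96913163424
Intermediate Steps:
(-437570 + ((-28*(-2) + 397) + 1230239))*(-1048358 + 926166) = (-437570 + ((56 + 397) + 1230239))*(-122192) = (-437570 + (453 + 1230239))*(-122192) = (-437570 + 1230692)*(-122192) = 793122*(-122192) = -96913163424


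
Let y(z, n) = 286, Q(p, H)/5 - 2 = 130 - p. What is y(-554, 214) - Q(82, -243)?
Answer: 36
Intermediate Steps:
Q(p, H) = 660 - 5*p (Q(p, H) = 10 + 5*(130 - p) = 10 + (650 - 5*p) = 660 - 5*p)
y(-554, 214) - Q(82, -243) = 286 - (660 - 5*82) = 286 - (660 - 410) = 286 - 1*250 = 286 - 250 = 36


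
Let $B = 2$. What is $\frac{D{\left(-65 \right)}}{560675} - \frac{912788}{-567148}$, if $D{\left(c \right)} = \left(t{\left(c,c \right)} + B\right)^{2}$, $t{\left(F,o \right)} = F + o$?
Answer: $\frac{130267391183}{79496426225} \approx 1.6387$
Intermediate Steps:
$D{\left(c \right)} = \left(2 + 2 c\right)^{2}$ ($D{\left(c \right)} = \left(\left(c + c\right) + 2\right)^{2} = \left(2 c + 2\right)^{2} = \left(2 + 2 c\right)^{2}$)
$\frac{D{\left(-65 \right)}}{560675} - \frac{912788}{-567148} = \frac{4 \left(1 - 65\right)^{2}}{560675} - \frac{912788}{-567148} = 4 \left(-64\right)^{2} \cdot \frac{1}{560675} - - \frac{228197}{141787} = 4 \cdot 4096 \cdot \frac{1}{560675} + \frac{228197}{141787} = 16384 \cdot \frac{1}{560675} + \frac{228197}{141787} = \frac{16384}{560675} + \frac{228197}{141787} = \frac{130267391183}{79496426225}$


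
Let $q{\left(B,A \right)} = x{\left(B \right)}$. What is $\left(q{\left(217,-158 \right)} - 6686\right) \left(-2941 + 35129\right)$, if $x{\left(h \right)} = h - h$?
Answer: $-215208968$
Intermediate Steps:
$x{\left(h \right)} = 0$
$q{\left(B,A \right)} = 0$
$\left(q{\left(217,-158 \right)} - 6686\right) \left(-2941 + 35129\right) = \left(0 - 6686\right) \left(-2941 + 35129\right) = \left(-6686\right) 32188 = -215208968$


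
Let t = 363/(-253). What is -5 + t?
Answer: -148/23 ≈ -6.4348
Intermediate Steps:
t = -33/23 (t = 363*(-1/253) = -33/23 ≈ -1.4348)
-5 + t = -5 - 33/23 = -148/23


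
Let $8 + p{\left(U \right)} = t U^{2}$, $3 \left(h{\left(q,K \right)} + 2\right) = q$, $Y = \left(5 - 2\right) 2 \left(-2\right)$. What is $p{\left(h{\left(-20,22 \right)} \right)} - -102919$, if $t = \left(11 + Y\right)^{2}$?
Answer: $\frac{926875}{9} \approx 1.0299 \cdot 10^{5}$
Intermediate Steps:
$Y = -12$ ($Y = 3 \left(-4\right) = -12$)
$h{\left(q,K \right)} = -2 + \frac{q}{3}$
$t = 1$ ($t = \left(11 - 12\right)^{2} = \left(-1\right)^{2} = 1$)
$p{\left(U \right)} = -8 + U^{2}$ ($p{\left(U \right)} = -8 + 1 U^{2} = -8 + U^{2}$)
$p{\left(h{\left(-20,22 \right)} \right)} - -102919 = \left(-8 + \left(-2 + \frac{1}{3} \left(-20\right)\right)^{2}\right) - -102919 = \left(-8 + \left(-2 - \frac{20}{3}\right)^{2}\right) + 102919 = \left(-8 + \left(- \frac{26}{3}\right)^{2}\right) + 102919 = \left(-8 + \frac{676}{9}\right) + 102919 = \frac{604}{9} + 102919 = \frac{926875}{9}$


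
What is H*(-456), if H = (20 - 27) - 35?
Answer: 19152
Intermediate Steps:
H = -42 (H = -7 - 35 = -42)
H*(-456) = -42*(-456) = 19152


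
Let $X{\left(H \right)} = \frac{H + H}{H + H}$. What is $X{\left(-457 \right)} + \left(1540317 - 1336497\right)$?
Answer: $203821$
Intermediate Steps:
$X{\left(H \right)} = 1$ ($X{\left(H \right)} = \frac{2 H}{2 H} = 2 H \frac{1}{2 H} = 1$)
$X{\left(-457 \right)} + \left(1540317 - 1336497\right) = 1 + \left(1540317 - 1336497\right) = 1 + 203820 = 203821$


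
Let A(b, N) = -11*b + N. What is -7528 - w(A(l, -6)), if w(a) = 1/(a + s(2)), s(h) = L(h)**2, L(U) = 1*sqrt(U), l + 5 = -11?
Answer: -1294817/172 ≈ -7528.0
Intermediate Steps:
l = -16 (l = -5 - 11 = -16)
L(U) = sqrt(U)
A(b, N) = N - 11*b
s(h) = h (s(h) = (sqrt(h))**2 = h)
w(a) = 1/(2 + a) (w(a) = 1/(a + 2) = 1/(2 + a))
-7528 - w(A(l, -6)) = -7528 - 1/(2 + (-6 - 11*(-16))) = -7528 - 1/(2 + (-6 + 176)) = -7528 - 1/(2 + 170) = -7528 - 1/172 = -1294817/172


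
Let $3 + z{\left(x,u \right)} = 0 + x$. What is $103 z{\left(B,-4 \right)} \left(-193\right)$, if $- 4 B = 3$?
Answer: $\frac{298185}{4} \approx 74546.0$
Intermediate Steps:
$B = - \frac{3}{4}$ ($B = \left(- \frac{1}{4}\right) 3 = - \frac{3}{4} \approx -0.75$)
$z{\left(x,u \right)} = -3 + x$ ($z{\left(x,u \right)} = -3 + \left(0 + x\right) = -3 + x$)
$103 z{\left(B,-4 \right)} \left(-193\right) = 103 \left(-3 - \frac{3}{4}\right) \left(-193\right) = 103 \left(- \frac{15}{4}\right) \left(-193\right) = \left(- \frac{1545}{4}\right) \left(-193\right) = \frac{298185}{4}$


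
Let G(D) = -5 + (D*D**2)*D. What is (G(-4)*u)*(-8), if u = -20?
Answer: 40160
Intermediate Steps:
G(D) = -5 + D**4 (G(D) = -5 + D**3*D = -5 + D**4)
(G(-4)*u)*(-8) = ((-5 + (-4)**4)*(-20))*(-8) = ((-5 + 256)*(-20))*(-8) = (251*(-20))*(-8) = -5020*(-8) = 40160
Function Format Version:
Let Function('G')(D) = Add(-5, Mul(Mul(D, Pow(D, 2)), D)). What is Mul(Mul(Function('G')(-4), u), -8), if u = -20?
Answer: 40160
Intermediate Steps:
Function('G')(D) = Add(-5, Pow(D, 4)) (Function('G')(D) = Add(-5, Mul(Pow(D, 3), D)) = Add(-5, Pow(D, 4)))
Mul(Mul(Function('G')(-4), u), -8) = Mul(Mul(Add(-5, Pow(-4, 4)), -20), -8) = Mul(Mul(Add(-5, 256), -20), -8) = Mul(Mul(251, -20), -8) = Mul(-5020, -8) = 40160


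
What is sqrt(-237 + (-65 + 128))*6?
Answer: 6*I*sqrt(174) ≈ 79.145*I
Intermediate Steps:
sqrt(-237 + (-65 + 128))*6 = sqrt(-237 + 63)*6 = sqrt(-174)*6 = (I*sqrt(174))*6 = 6*I*sqrt(174)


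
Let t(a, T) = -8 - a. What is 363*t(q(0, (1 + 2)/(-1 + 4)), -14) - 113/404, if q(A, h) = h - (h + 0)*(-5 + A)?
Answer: -2053241/404 ≈ -5082.3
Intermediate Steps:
q(A, h) = h - h*(-5 + A)
363*t(q(0, (1 + 2)/(-1 + 4)), -14) - 113/404 = 363*(-8 - (1 + 2)/(-1 + 4)*(6 - 1*0)) - 113/404 = 363*(-8 - 3/3*(6 + 0)) - 113*1/404 = 363*(-8 - 3*(1/3)*6) - 113/404 = 363*(-8 - 6) - 113/404 = 363*(-14) - 113/404 = -5082 - 113/404 = -2053241/404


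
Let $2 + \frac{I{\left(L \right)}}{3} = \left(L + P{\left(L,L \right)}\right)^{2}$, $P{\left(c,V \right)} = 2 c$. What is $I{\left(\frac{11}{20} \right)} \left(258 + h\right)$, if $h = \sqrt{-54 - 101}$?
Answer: $\frac{111843}{200} + \frac{867 i \sqrt{155}}{400} \approx 559.21 + 26.985 i$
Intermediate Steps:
$h = i \sqrt{155}$ ($h = \sqrt{-155} = i \sqrt{155} \approx 12.45 i$)
$I{\left(L \right)} = -6 + 27 L^{2}$ ($I{\left(L \right)} = -6 + 3 \left(L + 2 L\right)^{2} = -6 + 3 \left(3 L\right)^{2} = -6 + 3 \cdot 9 L^{2} = -6 + 27 L^{2}$)
$I{\left(\frac{11}{20} \right)} \left(258 + h\right) = \left(-6 + 27 \left(\frac{11}{20}\right)^{2}\right) \left(258 + i \sqrt{155}\right) = \left(-6 + 27 \cdot \frac{121}{400}\right) \left(258 + i \sqrt{155}\right) = \left(-6 + \frac{3267}{400}\right) \left(258 + i \sqrt{155}\right) = \frac{867 \left(258 + i \sqrt{155}\right)}{400} = \frac{111843}{200} + \frac{867 i \sqrt{155}}{400}$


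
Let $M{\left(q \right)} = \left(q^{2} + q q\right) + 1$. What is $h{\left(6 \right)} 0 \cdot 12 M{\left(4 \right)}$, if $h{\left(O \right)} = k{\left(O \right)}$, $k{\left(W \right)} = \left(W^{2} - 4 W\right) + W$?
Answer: $0$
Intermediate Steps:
$M{\left(q \right)} = 1 + 2 q^{2}$ ($M{\left(q \right)} = \left(q^{2} + q^{2}\right) + 1 = 2 q^{2} + 1 = 1 + 2 q^{2}$)
$k{\left(W \right)} = W^{2} - 3 W$
$h{\left(O \right)} = O \left(-3 + O\right)$
$h{\left(6 \right)} 0 \cdot 12 M{\left(4 \right)} = 6 \left(-3 + 6\right) 0 \cdot 12 \left(1 + 2 \cdot 4^{2}\right) = 6 \cdot 3 \cdot 0 \cdot 12 \left(1 + 2 \cdot 16\right) = 18 \cdot 0 \cdot 12 \left(1 + 32\right) = 0 \cdot 12 \cdot 33 = 0 \cdot 33 = 0$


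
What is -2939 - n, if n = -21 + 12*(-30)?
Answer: -2558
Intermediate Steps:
n = -381 (n = -21 - 360 = -381)
-2939 - n = -2939 - 1*(-381) = -2939 + 381 = -2558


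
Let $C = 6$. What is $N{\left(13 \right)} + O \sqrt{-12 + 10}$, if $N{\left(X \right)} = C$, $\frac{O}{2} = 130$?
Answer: $6 + 260 i \sqrt{2} \approx 6.0 + 367.7 i$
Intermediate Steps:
$O = 260$ ($O = 2 \cdot 130 = 260$)
$N{\left(X \right)} = 6$
$N{\left(13 \right)} + O \sqrt{-12 + 10} = 6 + 260 \sqrt{-12 + 10} = 6 + 260 \sqrt{-2} = 6 + 260 i \sqrt{2}$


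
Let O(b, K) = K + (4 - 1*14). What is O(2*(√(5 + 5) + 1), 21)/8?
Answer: 11/8 ≈ 1.3750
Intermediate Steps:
O(b, K) = -10 + K (O(b, K) = K + (4 - 14) = K - 10 = -10 + K)
O(2*(√(5 + 5) + 1), 21)/8 = (-10 + 21)/8 = 11*(⅛) = 11/8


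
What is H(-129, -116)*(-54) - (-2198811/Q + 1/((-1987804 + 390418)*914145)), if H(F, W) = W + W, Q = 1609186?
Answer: 138875123017104576668/11083970126734785 ≈ 12529.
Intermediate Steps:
H(F, W) = 2*W
H(-129, -116)*(-54) - (-2198811/Q + 1/((-1987804 + 390418)*914145)) = (2*(-116))*(-54) - (-2198811/1609186 + 1/((-1987804 + 390418)*914145)) = -232*(-54) - (-2198811*1/1609186 + (1/914145)/(-1597386)) = 12528 - (-41487/30362 - 1/1597386*1/914145) = 12528 - (-41487/30362 - 1/1460242424970) = 12528 - 1*(-15145269371190188/11083970126734785) = 12528 + 15145269371190188/11083970126734785 = 138875123017104576668/11083970126734785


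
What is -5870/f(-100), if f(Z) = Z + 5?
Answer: 1174/19 ≈ 61.789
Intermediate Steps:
f(Z) = 5 + Z
-5870/f(-100) = -5870/(5 - 100) = -5870/(-95) = -5870*(-1/95) = 1174/19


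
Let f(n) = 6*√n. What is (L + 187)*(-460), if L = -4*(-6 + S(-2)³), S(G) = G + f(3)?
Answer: -1304100 + 1324800*√3 ≈ 9.9052e+5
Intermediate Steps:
S(G) = G + 6*√3
L = 24 - 4*(-2 + 6*√3)³ (L = -4*(-6 + (-2 + 6*√3)³) = 24 - 4*(-2 + 6*√3)³ ≈ -2340.3)
(L + 187)*(-460) = ((2648 - 2880*√3) + 187)*(-460) = (2835 - 2880*√3)*(-460) = -1304100 + 1324800*√3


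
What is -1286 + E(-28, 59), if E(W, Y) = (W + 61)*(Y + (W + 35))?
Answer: 892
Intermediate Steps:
E(W, Y) = (61 + W)*(35 + W + Y) (E(W, Y) = (61 + W)*(Y + (35 + W)) = (61 + W)*(35 + W + Y))
-1286 + E(-28, 59) = -1286 + (2135 + (-28)² + 61*59 + 96*(-28) - 28*59) = -1286 + (2135 + 784 + 3599 - 2688 - 1652) = -1286 + 2178 = 892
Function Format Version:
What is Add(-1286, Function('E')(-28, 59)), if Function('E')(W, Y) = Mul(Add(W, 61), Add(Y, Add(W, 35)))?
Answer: 892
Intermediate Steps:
Function('E')(W, Y) = Mul(Add(61, W), Add(35, W, Y)) (Function('E')(W, Y) = Mul(Add(61, W), Add(Y, Add(35, W))) = Mul(Add(61, W), Add(35, W, Y)))
Add(-1286, Function('E')(-28, 59)) = Add(-1286, Add(2135, Pow(-28, 2), Mul(61, 59), Mul(96, -28), Mul(-28, 59))) = Add(-1286, Add(2135, 784, 3599, -2688, -1652)) = Add(-1286, 2178) = 892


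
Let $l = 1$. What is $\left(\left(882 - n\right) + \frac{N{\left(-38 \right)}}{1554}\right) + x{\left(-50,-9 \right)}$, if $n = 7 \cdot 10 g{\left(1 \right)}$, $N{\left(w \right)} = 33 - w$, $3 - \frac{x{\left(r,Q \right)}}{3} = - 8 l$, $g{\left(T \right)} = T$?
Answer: $\frac{1313201}{1554} \approx 845.05$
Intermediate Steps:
$x{\left(r,Q \right)} = 33$ ($x{\left(r,Q \right)} = 9 - 3 \left(\left(-8\right) 1\right) = 9 - -24 = 9 + 24 = 33$)
$n = 70$ ($n = 7 \cdot 10 \cdot 1 = 70 \cdot 1 = 70$)
$\left(\left(882 - n\right) + \frac{N{\left(-38 \right)}}{1554}\right) + x{\left(-50,-9 \right)} = \left(\left(882 - 70\right) + \frac{33 - -38}{1554}\right) + 33 = \left(\left(882 - 70\right) + \left(33 + 38\right) \frac{1}{1554}\right) + 33 = \left(812 + 71 \cdot \frac{1}{1554}\right) + 33 = \left(812 + \frac{71}{1554}\right) + 33 = \frac{1261919}{1554} + 33 = \frac{1313201}{1554}$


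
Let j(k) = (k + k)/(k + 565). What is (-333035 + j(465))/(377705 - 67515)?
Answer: -17151256/15974785 ≈ -1.0736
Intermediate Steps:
j(k) = 2*k/(565 + k) (j(k) = (2*k)/(565 + k) = 2*k/(565 + k))
(-333035 + j(465))/(377705 - 67515) = (-333035 + 2*465/(565 + 465))/(377705 - 67515) = (-333035 + 2*465/1030)/310190 = (-333035 + 2*465*(1/1030))*(1/310190) = (-333035 + 93/103)*(1/310190) = -34302512/103*1/310190 = -17151256/15974785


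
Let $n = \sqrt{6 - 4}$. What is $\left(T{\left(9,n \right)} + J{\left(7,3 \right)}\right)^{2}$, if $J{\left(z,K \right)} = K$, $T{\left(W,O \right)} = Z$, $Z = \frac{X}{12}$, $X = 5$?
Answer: $\frac{1681}{144} \approx 11.674$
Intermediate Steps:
$n = \sqrt{2} \approx 1.4142$
$Z = \frac{5}{12} \approx 0.41667$
$T{\left(W,O \right)} = \frac{5}{12}$
$\left(T{\left(9,n \right)} + J{\left(7,3 \right)}\right)^{2} = \left(\frac{5}{12} + 3\right)^{2} = \left(\frac{41}{12}\right)^{2} = \frac{1681}{144}$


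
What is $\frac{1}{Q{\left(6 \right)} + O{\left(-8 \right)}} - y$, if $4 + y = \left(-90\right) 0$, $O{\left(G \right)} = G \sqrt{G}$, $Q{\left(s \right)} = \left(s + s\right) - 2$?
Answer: $\frac{1229}{306} + \frac{4 i \sqrt{2}}{153} \approx 4.0163 + 0.036973 i$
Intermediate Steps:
$Q{\left(s \right)} = -2 + 2 s$ ($Q{\left(s \right)} = 2 s - 2 = -2 + 2 s$)
$O{\left(G \right)} = G^{\frac{3}{2}}$
$y = -4$ ($y = -4 - 0 = -4 + 0 = -4$)
$\frac{1}{Q{\left(6 \right)} + O{\left(-8 \right)}} - y = \frac{1}{\left(-2 + 2 \cdot 6\right) + \left(-8\right)^{\frac{3}{2}}} - -4 = \frac{1}{\left(-2 + 12\right) - 16 i \sqrt{2}} + 4 = \frac{1}{10 - 16 i \sqrt{2}} + 4 = 4 + \frac{1}{10 - 16 i \sqrt{2}}$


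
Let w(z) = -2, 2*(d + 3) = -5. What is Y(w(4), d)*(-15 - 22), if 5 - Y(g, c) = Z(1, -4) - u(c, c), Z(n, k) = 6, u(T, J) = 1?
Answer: 0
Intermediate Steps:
d = -11/2 (d = -3 + (1/2)*(-5) = -3 - 5/2 = -11/2 ≈ -5.5000)
Y(g, c) = 0 (Y(g, c) = 5 - (6 - 1*1) = 5 - (6 - 1) = 5 - 1*5 = 5 - 5 = 0)
Y(w(4), d)*(-15 - 22) = 0*(-15 - 22) = 0*(-37) = 0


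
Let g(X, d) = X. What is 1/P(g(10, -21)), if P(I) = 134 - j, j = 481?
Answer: -1/347 ≈ -0.0028818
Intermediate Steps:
P(I) = -347 (P(I) = 134 - 1*481 = 134 - 481 = -347)
1/P(g(10, -21)) = 1/(-347) = -1/347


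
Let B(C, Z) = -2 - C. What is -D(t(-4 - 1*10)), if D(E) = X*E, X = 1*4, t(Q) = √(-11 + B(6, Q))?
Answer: -4*I*√19 ≈ -17.436*I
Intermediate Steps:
t(Q) = I*√19 (t(Q) = √(-11 + (-2 - 1*6)) = √(-11 + (-2 - 6)) = √(-11 - 8) = √(-19) = I*√19)
X = 4
D(E) = 4*E
-D(t(-4 - 1*10)) = -4*I*√19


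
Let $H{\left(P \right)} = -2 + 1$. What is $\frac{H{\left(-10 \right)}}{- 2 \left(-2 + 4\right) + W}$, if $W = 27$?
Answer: $- \frac{1}{23} \approx -0.043478$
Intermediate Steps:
$H{\left(P \right)} = -1$
$\frac{H{\left(-10 \right)}}{- 2 \left(-2 + 4\right) + W} = - \frac{1}{- 2 \left(-2 + 4\right) + 27} = - \frac{1}{\left(-2\right) 2 + 27} = - \frac{1}{-4 + 27} = - \frac{1}{23}$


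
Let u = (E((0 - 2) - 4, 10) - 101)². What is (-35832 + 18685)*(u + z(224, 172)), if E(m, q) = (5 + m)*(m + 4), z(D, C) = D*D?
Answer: -1028425619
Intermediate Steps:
z(D, C) = D²
E(m, q) = (4 + m)*(5 + m) (E(m, q) = (5 + m)*(4 + m) = (4 + m)*(5 + m))
u = 9801 (u = ((20 + ((0 - 2) - 4)² + 9*((0 - 2) - 4)) - 101)² = ((20 + (-2 - 4)² + 9*(-2 - 4)) - 101)² = ((20 + (-6)² + 9*(-6)) - 101)² = ((20 + 36 - 54) - 101)² = (2 - 101)² = (-99)² = 9801)
(-35832 + 18685)*(u + z(224, 172)) = (-35832 + 18685)*(9801 + 224²) = -17147*(9801 + 50176) = -17147*59977 = -1028425619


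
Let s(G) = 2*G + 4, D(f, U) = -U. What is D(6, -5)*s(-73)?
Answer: -710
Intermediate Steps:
s(G) = 4 + 2*G
D(6, -5)*s(-73) = (-1*(-5))*(4 + 2*(-73)) = 5*(4 - 146) = 5*(-142) = -710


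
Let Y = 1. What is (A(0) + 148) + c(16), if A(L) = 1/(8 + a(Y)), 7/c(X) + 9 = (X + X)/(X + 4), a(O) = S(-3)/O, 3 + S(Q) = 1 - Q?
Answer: 49006/333 ≈ 147.17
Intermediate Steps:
S(Q) = -2 - Q (S(Q) = -3 + (1 - Q) = -2 - Q)
a(O) = 1/O (a(O) = (-2 - 1*(-3))/O = (-2 + 3)/O = 1/O)
c(X) = 7/(-9 + 2*X/(4 + X)) (c(X) = 7/(-9 + (X + X)/(X + 4)) = 7/(-9 + (2*X)/(4 + X)) = 7/(-9 + 2*X/(4 + X)))
A(L) = ⅑ (A(L) = 1/(8 + 1/1) = 1/(8 + 1) = 1/9 = ⅑)
(A(0) + 148) + c(16) = (⅑ + 148) + 7*(-4 - 1*16)/(36 + 7*16) = 1333/9 + 7*(-4 - 16)/(36 + 112) = 1333/9 + 7*(-20)/148 = 1333/9 + 7*(1/148)*(-20) = 1333/9 - 35/37 = 49006/333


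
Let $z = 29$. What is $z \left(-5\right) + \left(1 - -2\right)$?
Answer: $-142$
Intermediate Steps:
$z \left(-5\right) + \left(1 - -2\right) = 29 \left(-5\right) + \left(1 - -2\right) = -145 + \left(1 + 2\right) = -145 + 3 = -142$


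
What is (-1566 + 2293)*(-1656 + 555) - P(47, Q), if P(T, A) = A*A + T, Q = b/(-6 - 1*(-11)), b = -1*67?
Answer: -20016339/25 ≈ -8.0065e+5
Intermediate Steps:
b = -67
Q = -67/5 (Q = -67/(-6 - 1*(-11)) = -67/(-6 + 11) = -67/5 ≈ -13.400)
P(T, A) = T + A**2 (P(T, A) = A**2 + T = T + A**2)
(-1566 + 2293)*(-1656 + 555) - P(47, Q) = (-1566 + 2293)*(-1656 + 555) - (47 + (-67/5)**2) = 727*(-1101) - (47 + 4489/25) = -800427 - 1*5664/25 = -800427 - 5664/25 = -20016339/25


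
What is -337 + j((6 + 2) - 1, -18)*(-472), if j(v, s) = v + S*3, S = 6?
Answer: -12137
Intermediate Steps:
j(v, s) = 18 + v (j(v, s) = v + 6*3 = v + 18 = 18 + v)
-337 + j((6 + 2) - 1, -18)*(-472) = -337 + (18 + ((6 + 2) - 1))*(-472) = -337 + (18 + (8 - 1))*(-472) = -337 + (18 + 7)*(-472) = -337 + 25*(-472) = -337 - 11800 = -12137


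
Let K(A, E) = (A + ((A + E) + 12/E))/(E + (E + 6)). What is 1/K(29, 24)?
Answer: 36/55 ≈ 0.65455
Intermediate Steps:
K(A, E) = (E + 2*A + 12/E)/(6 + 2*E) (K(A, E) = (A + (A + E + 12/E))/(E + (6 + E)) = (E + 2*A + 12/E)/(6 + 2*E))
1/K(29, 24) = 1/((6 + (1/2)*24**2 + 29*24)/(24*(3 + 24))) = 1/((1/24)*(6 + (1/2)*576 + 696)/27) = 1/((1/24)*(1/27)*(6 + 288 + 696)) = 1/((1/24)*(1/27)*990) = 1/(55/36) = 36/55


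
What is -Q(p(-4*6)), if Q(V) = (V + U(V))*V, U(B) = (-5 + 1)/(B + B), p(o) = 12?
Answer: -142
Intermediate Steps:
U(B) = -2/B (U(B) = -4*1/(2*B) = -2/B)
Q(V) = V*(V - 2/V) (Q(V) = (V - 2/V)*V = V*(V - 2/V))
-Q(p(-4*6)) = -(-2 + 12²) = -(-2 + 144) = -1*142 = -142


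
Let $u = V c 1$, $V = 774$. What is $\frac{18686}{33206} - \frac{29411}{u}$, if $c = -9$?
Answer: $\frac{553394171}{115656498} \approx 4.7848$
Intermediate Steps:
$u = -6966$ ($u = 774 \left(\left(-9\right) 1\right) = 774 \left(-9\right) = -6966$)
$\frac{18686}{33206} - \frac{29411}{u} = \frac{18686}{33206} - \frac{29411}{-6966} = 18686 \cdot \frac{1}{33206} - - \frac{29411}{6966} = \frac{9343}{16603} + \frac{29411}{6966} = \frac{553394171}{115656498}$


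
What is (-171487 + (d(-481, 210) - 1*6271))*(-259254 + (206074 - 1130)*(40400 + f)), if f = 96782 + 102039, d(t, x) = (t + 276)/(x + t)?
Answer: -2361722196127955810/271 ≈ -8.7148e+15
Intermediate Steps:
d(t, x) = (276 + t)/(t + x)
f = 198821
(-171487 + (d(-481, 210) - 1*6271))*(-259254 + (206074 - 1130)*(40400 + f)) = (-171487 + ((276 - 481)/(-481 + 210) - 1*6271))*(-259254 + (206074 - 1130)*(40400 + 198821)) = (-171487 + (-205/(-271) - 6271))*(-259254 + 204944*239221) = (-171487 + (-1/271*(-205) - 6271))*(-259254 + 49026908624) = (-171487 + (205/271 - 6271))*49026649370 = (-171487 - 1699236/271)*49026649370 = -48172213/271*49026649370 = -2361722196127955810/271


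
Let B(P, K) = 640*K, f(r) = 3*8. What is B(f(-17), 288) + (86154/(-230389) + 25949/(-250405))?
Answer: 10633496014937869/57690557545 ≈ 1.8432e+5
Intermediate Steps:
f(r) = 24
B(f(-17), 288) + (86154/(-230389) + 25949/(-250405)) = 640*288 + (86154/(-230389) + 25949/(-250405)) = 184320 + (86154*(-1/230389) + 25949*(-1/250405)) = 184320 + (-86154/230389 - 25949/250405) = 184320 - 27551756531/57690557545 = 10633496014937869/57690557545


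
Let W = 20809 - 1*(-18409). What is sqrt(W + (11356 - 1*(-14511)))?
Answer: sqrt(65085) ≈ 255.12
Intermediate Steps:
W = 39218 (W = 20809 + 18409 = 39218)
sqrt(W + (11356 - 1*(-14511))) = sqrt(39218 + (11356 - 1*(-14511))) = sqrt(39218 + (11356 + 14511)) = sqrt(39218 + 25867) = sqrt(65085)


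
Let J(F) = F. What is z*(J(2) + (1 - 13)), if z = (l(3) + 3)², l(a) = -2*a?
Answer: -90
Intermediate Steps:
z = 9 (z = (-2*3 + 3)² = (-6 + 3)² = (-3)² = 9)
z*(J(2) + (1 - 13)) = 9*(2 + (1 - 13)) = 9*(2 - 12) = 9*(-10) = -90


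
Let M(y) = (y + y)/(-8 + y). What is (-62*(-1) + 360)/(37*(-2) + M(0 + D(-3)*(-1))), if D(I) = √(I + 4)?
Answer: -1899/332 ≈ -5.7199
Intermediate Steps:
D(I) = √(4 + I)
M(y) = 2*y/(-8 + y) (M(y) = (2*y)/(-8 + y) = 2*y/(-8 + y))
(-62*(-1) + 360)/(37*(-2) + M(0 + D(-3)*(-1))) = (-62*(-1) + 360)/(37*(-2) + 2*(0 + √(4 - 3)*(-1))/(-8 + (0 + √(4 - 3)*(-1)))) = (62 + 360)/(-74 + 2*(0 + √1*(-1))/(-8 + (0 + √1*(-1)))) = 422/(-74 + 2*(0 + 1*(-1))/(-8 + (0 + 1*(-1)))) = 422/(-74 + 2*(0 - 1)/(-8 + (0 - 1))) = 422/(-74 + 2*(-1)/(-8 - 1)) = 422/(-74 + 2*(-1)/(-9)) = 422/(-74 + 2*(-1)*(-⅑)) = 422/(-74 + 2/9) = 422/(-664/9) = 422*(-9/664) = -1899/332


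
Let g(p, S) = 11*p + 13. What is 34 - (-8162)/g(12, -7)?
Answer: 13092/145 ≈ 90.290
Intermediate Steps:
g(p, S) = 13 + 11*p
34 - (-8162)/g(12, -7) = 34 - (-8162)/(13 + 11*12) = 34 - (-8162)/(13 + 132) = 34 - (-8162)/145 = 34 - 53*(-154/145) = 34 + 8162/145 = 13092/145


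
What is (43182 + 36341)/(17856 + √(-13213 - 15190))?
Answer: 1419962688/318865139 - 79523*I*√28403/318865139 ≈ 4.4532 - 0.042031*I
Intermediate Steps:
(43182 + 36341)/(17856 + √(-13213 - 15190)) = 79523/(17856 + √(-28403)) = 79523/(17856 + I*√28403)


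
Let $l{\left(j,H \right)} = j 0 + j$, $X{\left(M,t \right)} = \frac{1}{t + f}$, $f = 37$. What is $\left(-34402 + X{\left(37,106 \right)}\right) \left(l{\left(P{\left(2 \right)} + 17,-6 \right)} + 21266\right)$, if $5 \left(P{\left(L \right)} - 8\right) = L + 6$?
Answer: $- \frac{104748626311}{143} \approx -7.3251 \cdot 10^{8}$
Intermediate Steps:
$P{\left(L \right)} = \frac{46}{5} + \frac{L}{5}$ ($P{\left(L \right)} = 8 + \frac{L + 6}{5} = 8 + \frac{6 + L}{5} = 8 + \left(\frac{6}{5} + \frac{L}{5}\right) = \frac{46}{5} + \frac{L}{5}$)
$X{\left(M,t \right)} = \frac{1}{37 + t}$ ($X{\left(M,t \right)} = \frac{1}{t + 37} = \frac{1}{37 + t}$)
$l{\left(j,H \right)} = j$ ($l{\left(j,H \right)} = 0 + j = j$)
$\left(-34402 + X{\left(37,106 \right)}\right) \left(l{\left(P{\left(2 \right)} + 17,-6 \right)} + 21266\right) = \left(-34402 + \frac{1}{37 + 106}\right) \left(\left(\left(\frac{46}{5} + \frac{1}{5} \cdot 2\right) + 17\right) + 21266\right) = \left(-34402 + \frac{1}{143}\right) \left(\left(\left(\frac{46}{5} + \frac{2}{5}\right) + 17\right) + 21266\right) = \left(-34402 + \frac{1}{143}\right) \left(\left(\frac{48}{5} + 17\right) + 21266\right) = - \frac{4919485 \left(\frac{133}{5} + 21266\right)}{143} = \left(- \frac{4919485}{143}\right) \frac{106463}{5} = - \frac{104748626311}{143}$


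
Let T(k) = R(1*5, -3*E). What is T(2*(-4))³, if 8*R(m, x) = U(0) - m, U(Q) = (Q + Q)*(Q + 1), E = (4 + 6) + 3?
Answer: -125/512 ≈ -0.24414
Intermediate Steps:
E = 13 (E = 10 + 3 = 13)
U(Q) = 2*Q*(1 + Q) (U(Q) = (2*Q)*(1 + Q) = 2*Q*(1 + Q))
R(m, x) = -m/8 (R(m, x) = (2*0*(1 + 0) - m)/8 = (2*0*1 - m)/8 = (0 - m)/8 = (-m)/8 = -m/8)
T(k) = -5/8
T(2*(-4))³ = (-5/8)³ = -125/512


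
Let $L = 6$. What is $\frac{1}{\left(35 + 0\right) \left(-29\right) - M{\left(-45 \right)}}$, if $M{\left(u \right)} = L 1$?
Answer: $- \frac{1}{1021} \approx -0.00097943$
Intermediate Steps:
$M{\left(u \right)} = 6$ ($M{\left(u \right)} = 6 \cdot 1 = 6$)
$\frac{1}{\left(35 + 0\right) \left(-29\right) - M{\left(-45 \right)}} = \frac{1}{\left(35 + 0\right) \left(-29\right) - 6} = \frac{1}{35 \left(-29\right) - 6} = \frac{1}{-1015 - 6} = \frac{1}{-1021} = - \frac{1}{1021}$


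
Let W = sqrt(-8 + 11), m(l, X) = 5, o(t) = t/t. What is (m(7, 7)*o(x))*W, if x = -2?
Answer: 5*sqrt(3) ≈ 8.6602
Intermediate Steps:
o(t) = 1
W = sqrt(3) ≈ 1.7320
(m(7, 7)*o(x))*W = (5*1)*sqrt(3) = 5*sqrt(3)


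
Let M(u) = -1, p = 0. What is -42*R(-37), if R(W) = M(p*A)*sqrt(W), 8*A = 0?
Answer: 42*I*sqrt(37) ≈ 255.48*I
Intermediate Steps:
A = 0 (A = (1/8)*0 = 0)
R(W) = -sqrt(W)
-42*R(-37) = -(-42)*sqrt(-37) = -(-42)*I*sqrt(37) = 42*I*sqrt(37)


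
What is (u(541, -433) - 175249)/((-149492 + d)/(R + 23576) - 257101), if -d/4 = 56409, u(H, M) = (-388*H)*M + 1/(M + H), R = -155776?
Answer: -161898908817025/458843090472 ≈ -352.84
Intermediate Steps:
u(H, M) = 1/(H + M) - 388*H*M (u(H, M) = -388*H*M + 1/(H + M) = 1/(H + M) - 388*H*M)
d = -225636 (d = -4*56409 = -225636)
(u(541, -433) - 175249)/((-149492 + d)/(R + 23576) - 257101) = ((1 - 388*541*(-433)**2 - 388*(-433)*541**2)/(541 - 433) - 175249)/((-149492 - 225636)/(-155776 + 23576) - 257101) = ((1 - 388*541*187489 - 388*(-433)*292681)/108 - 175249)/(-375128/(-132200) - 257101) = ((1 - 39355441012 + 49171578724)/108 - 175249)/(-375128*(-1/132200) - 257101) = ((1/108)*9816137713 - 175249)/(46891/16525 - 257101) = (9816137713/108 - 175249)/(-4248547134/16525) = (9797210821/108)*(-16525/4248547134) = -161898908817025/458843090472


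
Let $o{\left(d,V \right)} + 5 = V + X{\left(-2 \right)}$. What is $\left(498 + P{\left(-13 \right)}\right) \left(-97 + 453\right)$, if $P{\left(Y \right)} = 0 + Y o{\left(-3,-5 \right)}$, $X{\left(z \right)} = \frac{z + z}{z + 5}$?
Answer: $\frac{689216}{3} \approx 2.2974 \cdot 10^{5}$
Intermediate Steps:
$X{\left(z \right)} = \frac{2 z}{5 + z}$
$o{\left(d,V \right)} = - \frac{19}{3} + V$ ($o{\left(d,V \right)} = -5 + \left(V + 2 \left(-2\right) \frac{1}{5 - 2}\right) = -5 + \left(V + 2 \left(-2\right) \frac{1}{3}\right) = -5 + \left(V - \frac{4}{3}\right) = -5 + \left(- \frac{4}{3} + V\right) = - \frac{19}{3} + V$)
$P{\left(Y \right)} = - \frac{34 Y}{3}$ ($P{\left(Y \right)} = 0 + Y \left(- \frac{19}{3} - 5\right) = 0 + Y \left(- \frac{34}{3}\right) = 0 - \frac{34 Y}{3} = - \frac{34 Y}{3}$)
$\left(498 + P{\left(-13 \right)}\right) \left(-97 + 453\right) = \left(498 - - \frac{442}{3}\right) \left(-97 + 453\right) = \left(498 + \frac{442}{3}\right) 356 = \frac{1936}{3} \cdot 356 = \frac{689216}{3}$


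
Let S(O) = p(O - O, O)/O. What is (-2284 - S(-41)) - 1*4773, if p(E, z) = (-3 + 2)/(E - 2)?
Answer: -578673/82 ≈ -7057.0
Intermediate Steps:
p(E, z) = -1/(-2 + E)
S(O) = 1/(2*O) (S(O) = (-1/(-2 + (O - O)))/O = (-1/(-2 + 0))/O = (-1/(-2))/O = (-1*(-1/2))/O = 1/(2*O))
(-2284 - S(-41)) - 1*4773 = (-2284 - 1/(2*(-41))) - 1*4773 = (-2284 - (-1)/(2*41)) - 4773 = (-2284 - 1*(-1/82)) - 4773 = (-2284 + 1/82) - 4773 = -187287/82 - 4773 = -578673/82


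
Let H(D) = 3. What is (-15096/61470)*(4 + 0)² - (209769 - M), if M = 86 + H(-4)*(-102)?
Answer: -2151377561/10245 ≈ -2.0999e+5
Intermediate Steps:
M = -220 (M = 86 + 3*(-102) = 86 - 306 = -220)
(-15096/61470)*(4 + 0)² - (209769 - M) = (-15096/61470)*(4 + 0)² - (209769 - 1*(-220)) = -15096*1/61470*4² - (209769 + 220) = -2516/10245*16 - 1*209989 = -40256/10245 - 209989 = -2151377561/10245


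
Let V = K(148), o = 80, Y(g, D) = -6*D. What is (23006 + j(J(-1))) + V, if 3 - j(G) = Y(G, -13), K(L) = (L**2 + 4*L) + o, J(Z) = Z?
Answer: 45507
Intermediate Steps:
K(L) = 80 + L**2 + 4*L (K(L) = (L**2 + 4*L) + 80 = 80 + L**2 + 4*L)
V = 22576 (V = 80 + 148**2 + 4*148 = 80 + 21904 + 592 = 22576)
j(G) = -75 (j(G) = 3 - (-6)*(-13) = 3 - 1*78 = 3 - 78 = -75)
(23006 + j(J(-1))) + V = (23006 - 75) + 22576 = 22931 + 22576 = 45507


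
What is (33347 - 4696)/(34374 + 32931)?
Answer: 4093/9615 ≈ 0.42569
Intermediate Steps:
(33347 - 4696)/(34374 + 32931) = 28651/67305 = 28651*(1/67305) = 4093/9615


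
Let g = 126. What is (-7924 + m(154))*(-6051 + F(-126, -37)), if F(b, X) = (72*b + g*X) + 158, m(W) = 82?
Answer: 153914934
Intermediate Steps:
F(b, X) = 158 + 72*b + 126*X (F(b, X) = (72*b + 126*X) + 158 = 158 + 72*b + 126*X)
(-7924 + m(154))*(-6051 + F(-126, -37)) = (-7924 + 82)*(-6051 + (158 + 72*(-126) + 126*(-37))) = -7842*(-6051 + (158 - 9072 - 4662)) = -7842*(-6051 - 13576) = -7842*(-19627) = 153914934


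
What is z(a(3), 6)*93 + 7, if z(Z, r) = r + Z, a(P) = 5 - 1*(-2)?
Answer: 1216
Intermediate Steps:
a(P) = 7 (a(P) = 5 + 2 = 7)
z(Z, r) = Z + r
z(a(3), 6)*93 + 7 = (7 + 6)*93 + 7 = 13*93 + 7 = 1209 + 7 = 1216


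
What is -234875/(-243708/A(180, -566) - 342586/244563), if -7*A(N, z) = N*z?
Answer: 162560108988750/12558788303 ≈ 12944.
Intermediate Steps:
A(N, z) = -N*z/7
-234875/(-243708/A(180, -566) - 342586/244563) = -234875/(-243708/((-⅐*180*(-566))) - 342586/244563) = -234875/(-243708/101880/7 - 342586*1/244563) = -234875/(-243708*7/101880 - 342586/244563) = -234875/(-142163/8490 - 342586/244563) = -234875/(-12558788303/692113290) = -234875*(-692113290/12558788303) = 162560108988750/12558788303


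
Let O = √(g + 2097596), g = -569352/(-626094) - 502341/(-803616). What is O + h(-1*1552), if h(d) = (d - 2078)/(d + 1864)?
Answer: -605/52 + √2090438160027536301800730/998291976 ≈ 1436.7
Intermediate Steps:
g = 6127405261/3993167904 (g = -569352*(-1/626094) - 502341*(-1/803616) = 13556/14907 + 167447/267872 = 6127405261/3993167904 ≈ 1.5345)
O = √2090438160027536301800730/998291976 (O = √(6127405261/3993167904 + 2097596) = √(8376059150164045/3993167904) = √2090438160027536301800730/998291976 ≈ 1448.3)
h(d) = (-2078 + d)/(1864 + d)
O + h(-1*1552) = √2090438160027536301800730/998291976 + (-2078 - 1*1552)/(1864 - 1*1552) = √2090438160027536301800730/998291976 + (-2078 - 1552)/(1864 - 1552) = √2090438160027536301800730/998291976 - 3630/312 = √2090438160027536301800730/998291976 + (1/312)*(-3630) = √2090438160027536301800730/998291976 - 605/52 = -605/52 + √2090438160027536301800730/998291976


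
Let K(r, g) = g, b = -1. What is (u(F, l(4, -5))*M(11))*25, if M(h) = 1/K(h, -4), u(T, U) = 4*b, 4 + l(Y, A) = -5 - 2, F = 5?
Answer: 25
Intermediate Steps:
l(Y, A) = -11 (l(Y, A) = -4 + (-5 - 2) = -4 - 7 = -11)
u(T, U) = -4 (u(T, U) = 4*(-1) = -4)
M(h) = -¼ (M(h) = 1/(-4) = -¼)
(u(F, l(4, -5))*M(11))*25 = -4*(-¼)*25 = 1*25 = 25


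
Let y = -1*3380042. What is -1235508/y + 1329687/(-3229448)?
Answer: -252194533635/5457834938408 ≈ -0.046208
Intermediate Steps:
y = -3380042
-1235508/y + 1329687/(-3229448) = -1235508/(-3380042) + 1329687/(-3229448) = -1235508*(-1/3380042) + 1329687*(-1/3229448) = 617754/1690021 - 1329687/3229448 = -252194533635/5457834938408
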